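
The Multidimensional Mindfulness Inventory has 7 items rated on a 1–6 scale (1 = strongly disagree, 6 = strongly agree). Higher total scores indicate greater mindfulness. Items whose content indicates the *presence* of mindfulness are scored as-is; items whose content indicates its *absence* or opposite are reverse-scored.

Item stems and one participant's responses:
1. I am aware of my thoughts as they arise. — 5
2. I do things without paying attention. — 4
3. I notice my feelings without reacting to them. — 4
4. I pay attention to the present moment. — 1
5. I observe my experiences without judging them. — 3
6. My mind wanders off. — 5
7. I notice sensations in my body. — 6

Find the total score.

Items 2, 6 describe the absence/opposite of mindfulness → reverse-score.
reverse-coded value = 7 − response.
  item 1: 5
  item 2: 7 − 4 = 3
  item 3: 4
  item 4: 1
  item 5: 3
  item 6: 7 − 5 = 2
  item 7: 6
Total = 5 + 3 + 4 + 1 + 3 + 2 + 6 = 24

24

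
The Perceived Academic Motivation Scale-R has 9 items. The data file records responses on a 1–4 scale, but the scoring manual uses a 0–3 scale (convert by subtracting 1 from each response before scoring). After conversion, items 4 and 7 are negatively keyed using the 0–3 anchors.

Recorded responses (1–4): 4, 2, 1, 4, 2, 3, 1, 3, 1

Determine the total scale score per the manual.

12

Convert to 0–3: 3, 1, 0, 3, 1, 2, 0, 2, 0
Reverse-coded (on a 0–3 scale, reversed = 3 − raw):
  item 4: 3 − 3 = 0
  item 7: 3 − 0 = 3
Scored: 3, 1, 0, 0, 1, 2, 3, 2, 0
Total = 12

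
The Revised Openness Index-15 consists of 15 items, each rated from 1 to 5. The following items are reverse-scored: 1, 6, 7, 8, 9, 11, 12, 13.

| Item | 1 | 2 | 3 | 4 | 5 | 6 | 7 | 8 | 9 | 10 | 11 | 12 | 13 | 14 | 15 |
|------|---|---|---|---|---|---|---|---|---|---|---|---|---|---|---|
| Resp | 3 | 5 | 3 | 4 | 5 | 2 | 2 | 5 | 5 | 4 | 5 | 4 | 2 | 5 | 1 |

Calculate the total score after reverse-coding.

Apply reverse scoring (reverse-coded value = 6 − response):
  item 1: 6 − 3 = 3
  item 6: 6 − 2 = 4
  item 7: 6 − 2 = 4
  item 8: 6 − 5 = 1
  item 9: 6 − 5 = 1
  item 11: 6 − 5 = 1
  item 12: 6 − 4 = 2
  item 13: 6 − 2 = 4
Scored responses: 3, 5, 3, 4, 5, 4, 4, 1, 1, 4, 1, 2, 4, 5, 1
Total = 3 + 5 + 3 + 4 + 5 + 4 + 4 + 1 + 1 + 4 + 1 + 2 + 4 + 5 + 1 = 47

47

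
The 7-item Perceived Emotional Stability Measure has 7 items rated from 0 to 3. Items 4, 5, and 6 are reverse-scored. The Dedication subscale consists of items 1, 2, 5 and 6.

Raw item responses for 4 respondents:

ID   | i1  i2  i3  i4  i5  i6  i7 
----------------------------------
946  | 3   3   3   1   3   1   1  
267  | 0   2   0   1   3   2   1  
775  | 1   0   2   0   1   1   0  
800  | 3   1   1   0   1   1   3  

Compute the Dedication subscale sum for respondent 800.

8

Respondent 800 raw: 3, 1, 1, 0, 1, 1, 3.
Dedication items: 1, 2, 5, 6.
Reverse-coded (on a 0–3 scale, reversed = 3 − raw):
  item 1: 3
  item 2: 1
  item 5: 3 − 1 = 2
  item 6: 3 − 1 = 2
Sum = 3 + 1 + 2 + 2 = 8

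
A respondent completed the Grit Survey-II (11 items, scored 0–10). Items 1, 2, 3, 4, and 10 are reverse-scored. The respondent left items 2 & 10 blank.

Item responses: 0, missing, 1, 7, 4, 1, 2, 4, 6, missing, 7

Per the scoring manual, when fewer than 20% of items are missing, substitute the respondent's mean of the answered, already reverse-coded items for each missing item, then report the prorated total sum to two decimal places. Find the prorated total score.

56.22

Reverse-coded (reversed = (0+10) − raw = 10 − raw):
  item 1: 10 − 0 = 10
  item 3: 10 − 1 = 9
  item 4: 10 − 7 = 3
Completed scored items (9 of 11): 10, 9, 3, 4, 1, 2, 4, 6, 7; sum = 46.
Person mean = 46 / 9 ≈ 5.1111
Prorated total = (46 / 9) × 11 = 56.22 (to 2 dp)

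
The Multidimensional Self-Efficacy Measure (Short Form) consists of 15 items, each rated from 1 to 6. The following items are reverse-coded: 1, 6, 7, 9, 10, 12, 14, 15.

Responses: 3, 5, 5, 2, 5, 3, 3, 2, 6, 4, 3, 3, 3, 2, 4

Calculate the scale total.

Reverse-coded items (reversed = (1+6) − raw = 7 − raw):
  item 1: 7 − 3 = 4
  item 6: 7 − 3 = 4
  item 7: 7 − 3 = 4
  item 9: 7 − 6 = 1
  item 10: 7 − 4 = 3
  item 12: 7 − 3 = 4
  item 14: 7 − 2 = 5
  item 15: 7 − 4 = 3
Scored items: 4, 5, 5, 2, 5, 4, 4, 2, 1, 3, 3, 4, 3, 5, 3
Total = 4 + 5 + 5 + 2 + 5 + 4 + 4 + 2 + 1 + 3 + 3 + 4 + 3 + 5 + 3 = 53

53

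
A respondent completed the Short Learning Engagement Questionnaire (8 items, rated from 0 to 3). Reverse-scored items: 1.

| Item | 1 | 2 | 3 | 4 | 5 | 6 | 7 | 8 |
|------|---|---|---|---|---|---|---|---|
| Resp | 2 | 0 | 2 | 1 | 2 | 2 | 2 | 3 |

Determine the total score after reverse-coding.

13

Raw sum = 14. Reverse-scored items: 1; their raw sum = 2.
Each reversal replaces raw with 3 − raw, changing the total by 3 − 2·raw per item.
Total = 14 + 1·3 − 2·2 = 14 + 3 − 4 = 13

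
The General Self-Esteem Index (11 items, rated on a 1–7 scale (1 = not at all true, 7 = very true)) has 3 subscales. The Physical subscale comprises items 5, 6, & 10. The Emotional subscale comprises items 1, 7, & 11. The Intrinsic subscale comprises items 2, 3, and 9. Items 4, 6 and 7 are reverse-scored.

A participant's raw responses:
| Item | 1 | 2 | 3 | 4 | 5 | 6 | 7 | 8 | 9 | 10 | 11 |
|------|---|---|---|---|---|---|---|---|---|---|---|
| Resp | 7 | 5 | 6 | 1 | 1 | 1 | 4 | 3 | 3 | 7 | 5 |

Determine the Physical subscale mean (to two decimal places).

Physical items: 5, 6, 10.
Of these, item 6 is reverse-scored; on a 1–7 scale, reversed = 8 − raw.
  item 5: 1
  item 6: 8 − 1 = 7
  item 10: 7
Sum = 1 + 7 + 7 = 15
Mean = 15 / 3 = 5.00

5.00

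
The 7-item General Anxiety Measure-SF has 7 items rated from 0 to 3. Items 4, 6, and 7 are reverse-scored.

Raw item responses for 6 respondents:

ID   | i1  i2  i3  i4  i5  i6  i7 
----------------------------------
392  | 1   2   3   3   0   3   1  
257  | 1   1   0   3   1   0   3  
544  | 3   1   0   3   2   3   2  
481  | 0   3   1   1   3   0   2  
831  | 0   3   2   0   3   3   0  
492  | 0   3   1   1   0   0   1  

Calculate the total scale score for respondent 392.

8

Respondent 392 raw: 1, 2, 3, 3, 0, 3, 1.
Reverse-coded (reversed = (0+3) − raw = 3 − raw):
  item 1: 1
  item 2: 2
  item 3: 3
  item 4: 3 − 3 = 0
  item 5: 0
  item 6: 3 − 3 = 0
  item 7: 3 − 1 = 2
Sum = 1 + 2 + 3 + 0 + 0 + 0 + 2 = 8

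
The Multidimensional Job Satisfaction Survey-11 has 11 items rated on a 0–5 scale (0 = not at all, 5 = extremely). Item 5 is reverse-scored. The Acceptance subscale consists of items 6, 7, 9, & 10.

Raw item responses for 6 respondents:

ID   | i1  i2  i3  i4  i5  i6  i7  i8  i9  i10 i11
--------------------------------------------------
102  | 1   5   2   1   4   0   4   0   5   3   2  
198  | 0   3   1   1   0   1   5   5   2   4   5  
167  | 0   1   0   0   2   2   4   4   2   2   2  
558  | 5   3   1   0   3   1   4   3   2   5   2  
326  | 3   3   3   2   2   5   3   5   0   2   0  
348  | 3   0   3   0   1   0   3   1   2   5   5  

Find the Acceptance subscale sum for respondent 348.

10

Respondent 348 raw: 3, 0, 3, 0, 1, 0, 3, 1, 2, 5, 5.
Acceptance items: 6, 7, 9, 10.
Reverse-coded (reversed = (0+5) − raw = 5 − raw):
  item 6: 0
  item 7: 3
  item 9: 2
  item 10: 5
Sum = 0 + 3 + 2 + 5 = 10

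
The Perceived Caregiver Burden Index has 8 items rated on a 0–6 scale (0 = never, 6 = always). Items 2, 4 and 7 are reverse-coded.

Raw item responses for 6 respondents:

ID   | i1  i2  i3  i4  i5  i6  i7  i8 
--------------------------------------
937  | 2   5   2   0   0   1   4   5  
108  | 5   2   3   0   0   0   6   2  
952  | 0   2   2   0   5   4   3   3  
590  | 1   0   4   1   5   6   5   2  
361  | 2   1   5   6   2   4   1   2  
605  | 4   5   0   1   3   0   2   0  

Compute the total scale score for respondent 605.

17

Respondent 605 raw: 4, 5, 0, 1, 3, 0, 2, 0.
Reverse-coded (on a 0–6 scale, reversed = 6 − raw):
  item 1: 4
  item 2: 6 − 5 = 1
  item 3: 0
  item 4: 6 − 1 = 5
  item 5: 3
  item 6: 0
  item 7: 6 − 2 = 4
  item 8: 0
Sum = 4 + 1 + 0 + 5 + 3 + 0 + 4 + 0 = 17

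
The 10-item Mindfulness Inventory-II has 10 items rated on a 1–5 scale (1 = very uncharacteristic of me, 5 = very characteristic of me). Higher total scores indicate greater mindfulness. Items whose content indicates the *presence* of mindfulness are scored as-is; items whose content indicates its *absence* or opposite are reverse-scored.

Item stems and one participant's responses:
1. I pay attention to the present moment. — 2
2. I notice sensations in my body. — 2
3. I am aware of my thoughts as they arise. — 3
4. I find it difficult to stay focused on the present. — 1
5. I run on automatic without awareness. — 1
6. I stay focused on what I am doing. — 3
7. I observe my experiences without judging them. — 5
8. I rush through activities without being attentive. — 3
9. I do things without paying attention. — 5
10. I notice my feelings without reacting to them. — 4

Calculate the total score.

Items 4, 5, 8, 9 describe the absence/opposite of mindfulness → reverse-score.
reverse-coded value = 6 − response.
  item 1: 2
  item 2: 2
  item 3: 3
  item 4: 6 − 1 = 5
  item 5: 6 − 1 = 5
  item 6: 3
  item 7: 5
  item 8: 6 − 3 = 3
  item 9: 6 − 5 = 1
  item 10: 4
Total = 2 + 2 + 3 + 5 + 5 + 3 + 5 + 3 + 1 + 4 = 33

33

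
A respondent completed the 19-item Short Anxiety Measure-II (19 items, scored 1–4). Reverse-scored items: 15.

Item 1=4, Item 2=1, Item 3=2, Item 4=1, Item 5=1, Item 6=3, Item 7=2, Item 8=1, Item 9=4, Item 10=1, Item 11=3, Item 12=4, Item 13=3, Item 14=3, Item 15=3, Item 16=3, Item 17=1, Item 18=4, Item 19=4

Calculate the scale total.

Apply reverse scoring (on a 1–4 scale, reversed = 5 − raw):
  item 15: 5 − 3 = 2
After reverse-coding: 4, 1, 2, 1, 1, 3, 2, 1, 4, 1, 3, 4, 3, 3, 2, 3, 1, 4, 4
Total = 4 + 1 + 2 + 1 + 1 + 3 + 2 + 1 + 4 + 1 + 3 + 4 + 3 + 3 + 2 + 3 + 1 + 4 + 4 = 47

47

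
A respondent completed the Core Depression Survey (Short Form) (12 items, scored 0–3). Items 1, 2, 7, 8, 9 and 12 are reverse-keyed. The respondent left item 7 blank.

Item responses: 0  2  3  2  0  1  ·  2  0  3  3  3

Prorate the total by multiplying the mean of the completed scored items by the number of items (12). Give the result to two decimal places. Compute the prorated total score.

21.82

Reverse-coded (reverse-coded value = 3 − response):
  item 1: 3 − 0 = 3
  item 2: 3 − 2 = 1
  item 8: 3 − 2 = 1
  item 9: 3 − 0 = 3
  item 12: 3 − 3 = 0
Completed scored items (11 of 12): 3, 1, 3, 2, 0, 1, 1, 3, 3, 3, 0; sum = 20.
Person mean = 20 / 11 ≈ 1.8182
Prorated total = (20 / 11) × 12 = 21.82 (to 2 dp)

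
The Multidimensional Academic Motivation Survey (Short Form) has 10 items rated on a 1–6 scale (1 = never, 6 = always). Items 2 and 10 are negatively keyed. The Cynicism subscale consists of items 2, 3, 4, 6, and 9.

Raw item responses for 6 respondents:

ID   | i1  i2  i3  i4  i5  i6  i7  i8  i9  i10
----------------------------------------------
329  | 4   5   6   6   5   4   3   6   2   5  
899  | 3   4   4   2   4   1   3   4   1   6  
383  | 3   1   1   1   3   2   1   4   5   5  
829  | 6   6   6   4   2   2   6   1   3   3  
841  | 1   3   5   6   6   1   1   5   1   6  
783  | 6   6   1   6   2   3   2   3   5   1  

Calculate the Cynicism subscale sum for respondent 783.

16

Respondent 783 raw: 6, 6, 1, 6, 2, 3, 2, 3, 5, 1.
Cynicism items: 2, 3, 4, 6, 9.
Reverse-coded (reverse-coded value = 7 − response):
  item 2: 7 − 6 = 1
  item 3: 1
  item 4: 6
  item 6: 3
  item 9: 5
Sum = 1 + 1 + 6 + 3 + 5 = 16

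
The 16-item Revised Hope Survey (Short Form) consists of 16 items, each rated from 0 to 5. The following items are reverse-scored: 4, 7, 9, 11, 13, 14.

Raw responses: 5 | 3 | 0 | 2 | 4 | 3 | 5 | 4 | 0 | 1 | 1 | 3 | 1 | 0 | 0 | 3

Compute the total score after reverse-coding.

47

Reverse-scored items use 5 − raw:
  item 4: 5 − 2 = 3
  item 7: 5 − 5 = 0
  item 9: 5 − 0 = 5
  item 11: 5 − 1 = 4
  item 13: 5 − 1 = 4
  item 14: 5 − 0 = 5
Scored items: 5, 3, 0, 3, 4, 3, 0, 4, 5, 1, 4, 3, 4, 5, 0, 3
Total = 5 + 3 + 0 + 3 + 4 + 3 + 0 + 4 + 5 + 1 + 4 + 3 + 4 + 5 + 0 + 3 = 47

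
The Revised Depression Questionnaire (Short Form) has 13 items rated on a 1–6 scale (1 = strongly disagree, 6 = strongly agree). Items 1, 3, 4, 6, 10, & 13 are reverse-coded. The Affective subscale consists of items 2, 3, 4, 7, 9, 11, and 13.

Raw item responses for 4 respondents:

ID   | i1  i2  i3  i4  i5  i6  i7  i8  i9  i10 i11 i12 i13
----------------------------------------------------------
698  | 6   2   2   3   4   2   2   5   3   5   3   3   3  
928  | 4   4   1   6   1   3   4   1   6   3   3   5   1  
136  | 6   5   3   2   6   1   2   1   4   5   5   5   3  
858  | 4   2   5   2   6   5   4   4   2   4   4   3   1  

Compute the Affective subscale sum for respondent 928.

Respondent 928 raw: 4, 4, 1, 6, 1, 3, 4, 1, 6, 3, 3, 5, 1.
Affective items: 2, 3, 4, 7, 9, 11, 13.
Reverse-coded (reversed = (1+6) − raw = 7 − raw):
  item 2: 4
  item 3: 7 − 1 = 6
  item 4: 7 − 6 = 1
  item 7: 4
  item 9: 6
  item 11: 3
  item 13: 7 − 1 = 6
Sum = 4 + 6 + 1 + 4 + 6 + 3 + 6 = 30

30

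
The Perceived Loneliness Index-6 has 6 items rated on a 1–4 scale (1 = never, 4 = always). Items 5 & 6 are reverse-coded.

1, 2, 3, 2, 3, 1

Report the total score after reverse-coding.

14

Reverse-coded items use 5 − raw:
  item 5: 5 − 3 = 2
  item 6: 5 − 1 = 4
Scored items: 1, 2, 3, 2, 2, 4
Total = 1 + 2 + 3 + 2 + 2 + 4 = 14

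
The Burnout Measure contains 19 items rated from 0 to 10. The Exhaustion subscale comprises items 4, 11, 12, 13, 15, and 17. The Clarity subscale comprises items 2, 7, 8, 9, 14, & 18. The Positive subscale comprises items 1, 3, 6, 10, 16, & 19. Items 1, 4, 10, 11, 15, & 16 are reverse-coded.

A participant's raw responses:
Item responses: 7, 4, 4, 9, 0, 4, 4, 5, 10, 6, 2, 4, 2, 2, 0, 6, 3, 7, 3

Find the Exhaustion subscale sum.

28

Exhaustion items: 4, 11, 12, 13, 15, 17.
Of these, items 4, 11, & 15 are reverse-coded; reversed = (0+10) − raw = 10 − raw.
  item 4: 10 − 9 = 1
  item 11: 10 − 2 = 8
  item 12: 4
  item 13: 2
  item 15: 10 − 0 = 10
  item 17: 3
Sum = 1 + 8 + 4 + 2 + 10 + 3 = 28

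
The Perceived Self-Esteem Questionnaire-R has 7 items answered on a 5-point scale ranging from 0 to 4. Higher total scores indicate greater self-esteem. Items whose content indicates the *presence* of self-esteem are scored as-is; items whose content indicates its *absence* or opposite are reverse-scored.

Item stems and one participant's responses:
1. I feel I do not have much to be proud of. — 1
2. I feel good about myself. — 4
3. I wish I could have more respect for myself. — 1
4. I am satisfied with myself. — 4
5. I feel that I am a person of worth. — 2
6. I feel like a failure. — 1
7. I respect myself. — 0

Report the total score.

19

Items 1, 3, 6 describe the absence/opposite of self-esteem → reverse-score.
reverse-coded value = 4 − response.
  item 1: 4 − 1 = 3
  item 2: 4
  item 3: 4 − 1 = 3
  item 4: 4
  item 5: 2
  item 6: 4 − 1 = 3
  item 7: 0
Total = 3 + 4 + 3 + 4 + 2 + 3 + 0 = 19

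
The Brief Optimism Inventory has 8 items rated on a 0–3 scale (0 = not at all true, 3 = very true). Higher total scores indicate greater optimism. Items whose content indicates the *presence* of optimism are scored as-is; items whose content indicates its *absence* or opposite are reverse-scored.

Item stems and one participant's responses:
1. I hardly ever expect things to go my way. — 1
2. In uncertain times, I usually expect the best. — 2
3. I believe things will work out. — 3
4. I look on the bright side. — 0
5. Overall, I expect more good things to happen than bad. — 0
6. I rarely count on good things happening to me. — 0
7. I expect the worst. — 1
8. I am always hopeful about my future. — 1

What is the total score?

13

Items 1, 6, 7 describe the absence/opposite of optimism → reverse-score.
reversed = (0+3) − raw = 3 − raw.
  item 1: 3 − 1 = 2
  item 2: 2
  item 3: 3
  item 4: 0
  item 5: 0
  item 6: 3 − 0 = 3
  item 7: 3 − 1 = 2
  item 8: 1
Total = 2 + 2 + 3 + 0 + 0 + 3 + 2 + 1 = 13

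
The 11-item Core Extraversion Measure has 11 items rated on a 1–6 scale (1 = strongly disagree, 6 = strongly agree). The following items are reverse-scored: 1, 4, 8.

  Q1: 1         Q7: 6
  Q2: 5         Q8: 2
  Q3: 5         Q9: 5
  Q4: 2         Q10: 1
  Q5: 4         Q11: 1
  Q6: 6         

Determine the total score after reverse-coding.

Reversing items 1, 4, and 8 with 7 − raw:
Total = (7−1) + 5 + 5 + (7−2) + 4 + 6 + 6 + (7−2) + 5 + 1 + 1
      = 6 + 5 + 5 + 5 + 4 + 6 + 6 + 5 + 5 + 1 + 1 = 49

49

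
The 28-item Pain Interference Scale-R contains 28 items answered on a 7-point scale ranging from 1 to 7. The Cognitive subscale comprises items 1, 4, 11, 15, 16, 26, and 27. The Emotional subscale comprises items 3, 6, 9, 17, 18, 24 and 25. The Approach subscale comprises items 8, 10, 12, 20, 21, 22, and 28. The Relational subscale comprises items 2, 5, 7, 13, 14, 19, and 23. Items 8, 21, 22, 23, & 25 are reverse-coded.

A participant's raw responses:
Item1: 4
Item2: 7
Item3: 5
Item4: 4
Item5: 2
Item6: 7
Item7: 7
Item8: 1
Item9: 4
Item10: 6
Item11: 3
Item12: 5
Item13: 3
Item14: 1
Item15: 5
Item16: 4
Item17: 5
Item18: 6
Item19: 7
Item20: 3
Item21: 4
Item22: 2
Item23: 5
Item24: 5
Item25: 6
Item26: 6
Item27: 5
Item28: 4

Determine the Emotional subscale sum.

34

Emotional items: 3, 6, 9, 17, 18, 24, 25.
Of these, item 25 is reverse-coded; reversed = (1+7) − raw = 8 − raw.
  item 3: 5
  item 6: 7
  item 9: 4
  item 17: 5
  item 18: 6
  item 24: 5
  item 25: 8 − 6 = 2
Sum = 5 + 7 + 4 + 5 + 6 + 5 + 2 = 34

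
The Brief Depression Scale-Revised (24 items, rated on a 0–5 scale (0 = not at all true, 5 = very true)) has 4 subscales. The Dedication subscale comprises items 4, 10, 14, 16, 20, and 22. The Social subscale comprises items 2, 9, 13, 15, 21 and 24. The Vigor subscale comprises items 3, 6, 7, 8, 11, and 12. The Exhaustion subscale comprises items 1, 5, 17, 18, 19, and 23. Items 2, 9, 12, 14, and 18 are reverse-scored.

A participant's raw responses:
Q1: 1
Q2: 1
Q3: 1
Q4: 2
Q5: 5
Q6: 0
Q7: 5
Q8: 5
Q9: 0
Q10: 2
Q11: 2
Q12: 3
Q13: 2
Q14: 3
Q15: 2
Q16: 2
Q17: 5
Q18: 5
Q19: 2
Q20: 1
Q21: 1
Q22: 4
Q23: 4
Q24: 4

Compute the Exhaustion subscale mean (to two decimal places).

2.83

Exhaustion items: 1, 5, 17, 18, 19, 23.
Of these, item 18 is reverse-scored; on a 0–5 scale, reversed = 5 − raw.
  item 1: 1
  item 5: 5
  item 17: 5
  item 18: 5 − 5 = 0
  item 19: 2
  item 23: 4
Sum = 1 + 5 + 5 + 0 + 2 + 4 = 17
Mean = 17 / 6 = 2.83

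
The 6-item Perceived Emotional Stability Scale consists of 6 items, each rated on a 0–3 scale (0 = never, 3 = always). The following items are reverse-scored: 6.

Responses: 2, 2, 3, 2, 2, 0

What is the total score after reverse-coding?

Apply reverse scoring (reverse-coded value = 3 − response):
  item 6: 3 − 0 = 3
Scored responses: 2, 2, 3, 2, 2, 3
Total = 2 + 2 + 3 + 2 + 2 + 3 = 14

14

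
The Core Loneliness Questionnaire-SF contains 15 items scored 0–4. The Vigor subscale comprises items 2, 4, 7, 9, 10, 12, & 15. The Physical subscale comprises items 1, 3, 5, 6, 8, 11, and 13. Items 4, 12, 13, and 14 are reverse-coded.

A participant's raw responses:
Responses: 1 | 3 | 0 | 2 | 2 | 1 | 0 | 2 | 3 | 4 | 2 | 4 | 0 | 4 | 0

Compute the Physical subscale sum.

12

Physical items: 1, 3, 5, 6, 8, 11, 13.
Of these, item 13 is reverse-coded; reverse-coded value = 4 − response.
  item 1: 1
  item 3: 0
  item 5: 2
  item 6: 1
  item 8: 2
  item 11: 2
  item 13: 4 − 0 = 4
Sum = 1 + 0 + 2 + 1 + 2 + 2 + 4 = 12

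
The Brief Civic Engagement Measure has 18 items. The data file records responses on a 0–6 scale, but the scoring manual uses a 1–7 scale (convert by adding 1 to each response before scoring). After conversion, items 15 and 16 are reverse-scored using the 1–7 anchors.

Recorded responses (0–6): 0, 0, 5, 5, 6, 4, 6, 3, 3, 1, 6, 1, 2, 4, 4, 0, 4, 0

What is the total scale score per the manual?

Convert to 1–7: 1, 1, 6, 6, 7, 5, 7, 4, 4, 2, 7, 2, 3, 5, 5, 1, 5, 1
Reverse-coded (reversed = (1+7) − raw = 8 − raw):
  item 15: 8 − 5 = 3
  item 16: 8 − 1 = 7
Scored: 1, 1, 6, 6, 7, 5, 7, 4, 4, 2, 7, 2, 3, 5, 3, 7, 5, 1
Total = 76

76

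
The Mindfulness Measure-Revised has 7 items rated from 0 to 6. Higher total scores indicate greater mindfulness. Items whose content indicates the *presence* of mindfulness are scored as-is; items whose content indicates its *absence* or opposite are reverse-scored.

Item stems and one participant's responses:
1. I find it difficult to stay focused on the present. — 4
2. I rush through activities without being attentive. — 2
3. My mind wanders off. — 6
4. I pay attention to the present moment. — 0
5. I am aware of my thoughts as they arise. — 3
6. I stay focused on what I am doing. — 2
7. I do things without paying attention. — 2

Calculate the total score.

15

Items 1, 2, 3, 7 describe the absence/opposite of mindfulness → reverse-score.
reverse-coded value = 6 − response.
  item 1: 6 − 4 = 2
  item 2: 6 − 2 = 4
  item 3: 6 − 6 = 0
  item 4: 0
  item 5: 3
  item 6: 2
  item 7: 6 − 2 = 4
Total = 2 + 4 + 0 + 0 + 3 + 2 + 4 = 15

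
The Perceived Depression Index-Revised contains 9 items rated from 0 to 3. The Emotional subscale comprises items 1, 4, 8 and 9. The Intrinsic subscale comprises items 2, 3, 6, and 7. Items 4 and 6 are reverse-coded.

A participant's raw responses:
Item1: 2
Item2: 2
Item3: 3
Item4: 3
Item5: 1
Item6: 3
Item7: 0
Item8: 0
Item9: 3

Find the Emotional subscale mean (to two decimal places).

Emotional items: 1, 4, 8, 9.
Of these, item 4 is reverse-coded; reversed = (0+3) − raw = 3 − raw.
  item 1: 2
  item 4: 3 − 3 = 0
  item 8: 0
  item 9: 3
Sum = 2 + 0 + 0 + 3 = 5
Mean = 5 / 4 = 1.25

1.25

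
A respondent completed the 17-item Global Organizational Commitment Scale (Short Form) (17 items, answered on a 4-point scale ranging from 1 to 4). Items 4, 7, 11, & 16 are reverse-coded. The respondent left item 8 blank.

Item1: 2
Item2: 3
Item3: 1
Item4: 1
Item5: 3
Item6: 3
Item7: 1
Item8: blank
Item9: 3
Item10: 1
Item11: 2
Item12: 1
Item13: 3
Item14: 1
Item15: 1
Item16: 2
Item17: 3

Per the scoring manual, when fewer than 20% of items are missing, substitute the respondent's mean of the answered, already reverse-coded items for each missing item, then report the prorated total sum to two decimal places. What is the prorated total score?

41.44

Reverse-coded (on a 1–4 scale, reversed = 5 − raw):
  item 4: 5 − 1 = 4
  item 7: 5 − 1 = 4
  item 11: 5 − 2 = 3
  item 16: 5 − 2 = 3
Completed scored items (16 of 17): 2, 3, 1, 4, 3, 3, 4, 3, 1, 3, 1, 3, 1, 1, 3, 3; sum = 39.
Person mean = 39 / 16 ≈ 2.4375
Prorated total = (39 / 16) × 17 = 41.44 (to 2 dp)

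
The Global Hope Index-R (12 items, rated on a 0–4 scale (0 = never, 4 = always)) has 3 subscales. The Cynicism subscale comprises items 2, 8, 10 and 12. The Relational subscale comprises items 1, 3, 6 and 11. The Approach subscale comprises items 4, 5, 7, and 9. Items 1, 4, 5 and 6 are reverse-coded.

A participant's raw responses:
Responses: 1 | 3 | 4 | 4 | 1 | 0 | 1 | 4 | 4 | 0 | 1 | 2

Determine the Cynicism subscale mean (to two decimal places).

Cynicism items: 2, 8, 10, 12.
  item 2: 3
  item 8: 4
  item 10: 0
  item 12: 2
Sum = 3 + 4 + 0 + 2 = 9
Mean = 9 / 4 = 2.25

2.25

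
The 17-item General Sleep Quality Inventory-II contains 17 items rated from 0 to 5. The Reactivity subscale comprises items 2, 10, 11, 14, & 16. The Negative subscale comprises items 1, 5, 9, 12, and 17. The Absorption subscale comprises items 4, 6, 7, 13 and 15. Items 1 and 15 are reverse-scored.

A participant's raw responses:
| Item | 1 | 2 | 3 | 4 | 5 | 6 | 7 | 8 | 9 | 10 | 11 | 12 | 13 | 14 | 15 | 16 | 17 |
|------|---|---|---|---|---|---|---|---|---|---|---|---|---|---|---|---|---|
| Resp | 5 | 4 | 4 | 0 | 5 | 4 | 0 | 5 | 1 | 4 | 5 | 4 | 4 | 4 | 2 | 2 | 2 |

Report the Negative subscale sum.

12

Negative items: 1, 5, 9, 12, 17.
Of these, item 1 is reverse-scored; on a 0–5 scale, reversed = 5 − raw.
  item 1: 5 − 5 = 0
  item 5: 5
  item 9: 1
  item 12: 4
  item 17: 2
Sum = 0 + 5 + 1 + 4 + 2 = 12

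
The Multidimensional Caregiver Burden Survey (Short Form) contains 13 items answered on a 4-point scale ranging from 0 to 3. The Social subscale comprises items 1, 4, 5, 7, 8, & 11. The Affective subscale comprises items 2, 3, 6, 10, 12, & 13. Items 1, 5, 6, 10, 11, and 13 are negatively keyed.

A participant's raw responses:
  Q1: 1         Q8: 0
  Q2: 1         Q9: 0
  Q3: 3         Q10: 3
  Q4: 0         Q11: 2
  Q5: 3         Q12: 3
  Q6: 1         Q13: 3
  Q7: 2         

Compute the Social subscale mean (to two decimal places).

0.83

Social items: 1, 4, 5, 7, 8, 11.
Of these, items 1, 5, and 11 are negatively keyed; reversed = (0+3) − raw = 3 − raw.
  item 1: 3 − 1 = 2
  item 4: 0
  item 5: 3 − 3 = 0
  item 7: 2
  item 8: 0
  item 11: 3 − 2 = 1
Sum = 2 + 0 + 0 + 2 + 0 + 1 = 5
Mean = 5 / 6 = 0.83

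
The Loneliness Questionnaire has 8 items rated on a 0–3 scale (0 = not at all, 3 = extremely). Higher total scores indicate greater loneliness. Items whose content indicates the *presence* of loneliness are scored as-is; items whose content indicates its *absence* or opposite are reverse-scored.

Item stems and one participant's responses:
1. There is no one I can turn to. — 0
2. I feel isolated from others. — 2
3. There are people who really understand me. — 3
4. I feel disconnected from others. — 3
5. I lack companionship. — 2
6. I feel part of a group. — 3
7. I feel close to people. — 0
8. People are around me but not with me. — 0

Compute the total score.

10

Items 3, 6, 7 describe the absence/opposite of loneliness → reverse-score.
on a 0–3 scale, reversed = 3 − raw.
  item 1: 0
  item 2: 2
  item 3: 3 − 3 = 0
  item 4: 3
  item 5: 2
  item 6: 3 − 3 = 0
  item 7: 3 − 0 = 3
  item 8: 0
Total = 0 + 2 + 0 + 3 + 2 + 0 + 3 + 0 = 10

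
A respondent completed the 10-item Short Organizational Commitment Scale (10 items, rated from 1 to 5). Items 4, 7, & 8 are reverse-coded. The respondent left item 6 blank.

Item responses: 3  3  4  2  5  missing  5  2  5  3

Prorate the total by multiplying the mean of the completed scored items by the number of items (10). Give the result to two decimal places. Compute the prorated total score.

Reverse-coded (reverse-coded value = 6 − response):
  item 4: 6 − 2 = 4
  item 7: 6 − 5 = 1
  item 8: 6 − 2 = 4
Completed scored items (9 of 10): 3, 3, 4, 4, 5, 1, 4, 5, 3; sum = 32.
Person mean = 32 / 9 ≈ 3.5556
Prorated total = (32 / 9) × 10 = 35.56 (to 2 dp)

35.56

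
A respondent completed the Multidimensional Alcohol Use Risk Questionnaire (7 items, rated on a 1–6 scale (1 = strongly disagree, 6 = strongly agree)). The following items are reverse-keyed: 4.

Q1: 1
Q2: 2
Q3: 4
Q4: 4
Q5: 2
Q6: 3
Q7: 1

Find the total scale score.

Reverse-keyed items use 7 − raw:
  item 4: 7 − 4 = 3
Scored items: 1, 2, 4, 3, 2, 3, 1
Total = 1 + 2 + 4 + 3 + 2 + 3 + 1 = 16

16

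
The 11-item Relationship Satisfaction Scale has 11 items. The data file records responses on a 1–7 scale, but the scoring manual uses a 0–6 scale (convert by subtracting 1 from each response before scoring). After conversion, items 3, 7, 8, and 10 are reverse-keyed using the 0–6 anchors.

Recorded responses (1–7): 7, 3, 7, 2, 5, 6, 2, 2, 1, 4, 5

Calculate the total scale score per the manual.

Convert to 0–6: 6, 2, 6, 1, 4, 5, 1, 1, 0, 3, 4
Reverse-coded (reverse-coded value = 6 − response):
  item 3: 6 − 6 = 0
  item 7: 6 − 1 = 5
  item 8: 6 − 1 = 5
  item 10: 6 − 3 = 3
Scored: 6, 2, 0, 1, 4, 5, 5, 5, 0, 3, 4
Total = 35

35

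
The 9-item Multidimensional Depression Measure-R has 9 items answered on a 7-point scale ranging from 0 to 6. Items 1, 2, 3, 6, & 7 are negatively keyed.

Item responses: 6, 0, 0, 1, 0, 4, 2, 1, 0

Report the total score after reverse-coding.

20

Negatively keyed items use 6 − raw:
  item 1: 6 − 6 = 0
  item 2: 6 − 0 = 6
  item 3: 6 − 0 = 6
  item 6: 6 − 4 = 2
  item 7: 6 − 2 = 4
After reverse-coding: 0, 6, 6, 1, 0, 2, 4, 1, 0
Total = 0 + 6 + 6 + 1 + 0 + 2 + 4 + 1 + 0 = 20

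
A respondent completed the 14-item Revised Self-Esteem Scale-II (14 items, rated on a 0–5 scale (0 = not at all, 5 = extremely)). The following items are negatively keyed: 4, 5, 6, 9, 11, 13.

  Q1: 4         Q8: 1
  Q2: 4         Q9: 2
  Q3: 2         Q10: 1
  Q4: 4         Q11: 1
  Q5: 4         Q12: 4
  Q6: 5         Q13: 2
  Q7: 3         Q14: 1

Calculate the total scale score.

Reversing items 4, 5, 6, 9, 11, & 13 with 5 − raw:
Total = 4 + 4 + 2 + (5−4) + (5−4) + (5−5) + 3 + 1 + (5−2) + 1 + (5−1) + 4 + (5−2) + 1
      = 4 + 4 + 2 + 1 + 1 + 0 + 3 + 1 + 3 + 1 + 4 + 4 + 3 + 1 = 32

32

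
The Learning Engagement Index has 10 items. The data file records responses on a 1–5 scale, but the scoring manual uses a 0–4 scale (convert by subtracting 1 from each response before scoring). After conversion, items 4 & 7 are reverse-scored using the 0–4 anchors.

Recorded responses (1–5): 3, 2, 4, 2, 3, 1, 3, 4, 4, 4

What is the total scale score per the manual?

22

Convert to 0–4: 2, 1, 3, 1, 2, 0, 2, 3, 3, 3
Reverse-coded (reverse-coded value = 4 − response):
  item 4: 4 − 1 = 3
  item 7: 4 − 2 = 2
Scored: 2, 1, 3, 3, 2, 0, 2, 3, 3, 3
Total = 22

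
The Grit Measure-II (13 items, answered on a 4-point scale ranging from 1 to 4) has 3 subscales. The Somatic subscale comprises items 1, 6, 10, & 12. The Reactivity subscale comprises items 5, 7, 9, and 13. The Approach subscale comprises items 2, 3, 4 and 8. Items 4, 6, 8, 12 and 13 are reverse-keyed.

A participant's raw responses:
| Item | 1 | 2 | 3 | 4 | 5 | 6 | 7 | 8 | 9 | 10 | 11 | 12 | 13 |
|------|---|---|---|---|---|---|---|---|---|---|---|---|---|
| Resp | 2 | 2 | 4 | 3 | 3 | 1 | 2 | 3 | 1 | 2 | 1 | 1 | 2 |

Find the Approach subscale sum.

10

Approach items: 2, 3, 4, 8.
Of these, items 4 & 8 are reverse-keyed; reversed = (1+4) − raw = 5 − raw.
  item 2: 2
  item 3: 4
  item 4: 5 − 3 = 2
  item 8: 5 − 3 = 2
Sum = 2 + 4 + 2 + 2 = 10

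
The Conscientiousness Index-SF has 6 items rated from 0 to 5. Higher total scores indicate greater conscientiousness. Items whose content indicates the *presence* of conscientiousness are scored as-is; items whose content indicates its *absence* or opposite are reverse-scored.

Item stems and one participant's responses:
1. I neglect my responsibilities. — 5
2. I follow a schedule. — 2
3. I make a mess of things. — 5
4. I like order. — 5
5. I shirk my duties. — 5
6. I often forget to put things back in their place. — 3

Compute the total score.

Items 1, 3, 5, 6 describe the absence/opposite of conscientiousness → reverse-score.
on a 0–5 scale, reversed = 5 − raw.
  item 1: 5 − 5 = 0
  item 2: 2
  item 3: 5 − 5 = 0
  item 4: 5
  item 5: 5 − 5 = 0
  item 6: 5 − 3 = 2
Total = 0 + 2 + 0 + 5 + 0 + 2 = 9

9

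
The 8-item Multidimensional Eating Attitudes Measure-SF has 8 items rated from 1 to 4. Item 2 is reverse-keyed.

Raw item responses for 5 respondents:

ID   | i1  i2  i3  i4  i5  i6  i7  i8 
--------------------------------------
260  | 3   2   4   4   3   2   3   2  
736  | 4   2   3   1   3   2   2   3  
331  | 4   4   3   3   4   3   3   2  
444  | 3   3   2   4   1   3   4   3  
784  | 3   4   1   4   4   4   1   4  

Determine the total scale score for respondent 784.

22

Respondent 784 raw: 3, 4, 1, 4, 4, 4, 1, 4.
Reverse-coded (reversed = (1+4) − raw = 5 − raw):
  item 1: 3
  item 2: 5 − 4 = 1
  item 3: 1
  item 4: 4
  item 5: 4
  item 6: 4
  item 7: 1
  item 8: 4
Sum = 3 + 1 + 1 + 4 + 4 + 4 + 1 + 4 = 22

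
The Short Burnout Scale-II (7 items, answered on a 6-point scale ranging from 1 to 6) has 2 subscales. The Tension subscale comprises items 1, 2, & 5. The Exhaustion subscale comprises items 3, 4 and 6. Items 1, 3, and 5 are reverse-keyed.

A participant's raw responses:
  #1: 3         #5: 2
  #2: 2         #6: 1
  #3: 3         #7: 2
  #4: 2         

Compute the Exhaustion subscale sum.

Exhaustion items: 3, 4, 6.
Of these, item 3 is reverse-keyed; reverse-coded value = 7 − response.
  item 3: 7 − 3 = 4
  item 4: 2
  item 6: 1
Sum = 4 + 2 + 1 = 7

7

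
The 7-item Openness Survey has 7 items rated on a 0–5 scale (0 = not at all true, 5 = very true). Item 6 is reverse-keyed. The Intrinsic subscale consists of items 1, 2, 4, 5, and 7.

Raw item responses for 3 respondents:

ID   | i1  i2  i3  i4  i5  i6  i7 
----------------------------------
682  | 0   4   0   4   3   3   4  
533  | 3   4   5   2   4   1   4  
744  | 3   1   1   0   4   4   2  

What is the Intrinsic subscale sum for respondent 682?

Respondent 682 raw: 0, 4, 0, 4, 3, 3, 4.
Intrinsic items: 1, 2, 4, 5, 7.
Reverse-coded (reverse-coded value = 5 − response):
  item 1: 0
  item 2: 4
  item 4: 4
  item 5: 3
  item 7: 4
Sum = 0 + 4 + 4 + 3 + 4 = 15

15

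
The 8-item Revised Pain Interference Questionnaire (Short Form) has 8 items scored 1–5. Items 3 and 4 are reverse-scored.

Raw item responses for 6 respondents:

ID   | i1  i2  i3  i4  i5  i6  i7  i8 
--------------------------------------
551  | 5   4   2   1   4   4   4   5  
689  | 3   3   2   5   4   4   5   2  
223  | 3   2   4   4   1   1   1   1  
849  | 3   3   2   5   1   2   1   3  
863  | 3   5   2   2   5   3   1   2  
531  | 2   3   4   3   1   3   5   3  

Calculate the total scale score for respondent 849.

18

Respondent 849 raw: 3, 3, 2, 5, 1, 2, 1, 3.
Reverse-coded (on a 1–5 scale, reversed = 6 − raw):
  item 1: 3
  item 2: 3
  item 3: 6 − 2 = 4
  item 4: 6 − 5 = 1
  item 5: 1
  item 6: 2
  item 7: 1
  item 8: 3
Sum = 3 + 3 + 4 + 1 + 1 + 2 + 1 + 3 = 18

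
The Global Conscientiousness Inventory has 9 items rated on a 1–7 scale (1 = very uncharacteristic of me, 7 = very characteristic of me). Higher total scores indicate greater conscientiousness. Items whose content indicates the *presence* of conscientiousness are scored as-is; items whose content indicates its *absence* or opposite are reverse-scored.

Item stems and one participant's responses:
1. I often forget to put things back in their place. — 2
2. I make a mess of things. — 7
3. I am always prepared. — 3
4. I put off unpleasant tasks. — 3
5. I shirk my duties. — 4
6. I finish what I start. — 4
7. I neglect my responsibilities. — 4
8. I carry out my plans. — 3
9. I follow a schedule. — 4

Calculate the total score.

Items 1, 2, 4, 5, 7 describe the absence/opposite of conscientiousness → reverse-score.
on a 1–7 scale, reversed = 8 − raw.
  item 1: 8 − 2 = 6
  item 2: 8 − 7 = 1
  item 3: 3
  item 4: 8 − 3 = 5
  item 5: 8 − 4 = 4
  item 6: 4
  item 7: 8 − 4 = 4
  item 8: 3
  item 9: 4
Total = 6 + 1 + 3 + 5 + 4 + 4 + 4 + 3 + 4 = 34

34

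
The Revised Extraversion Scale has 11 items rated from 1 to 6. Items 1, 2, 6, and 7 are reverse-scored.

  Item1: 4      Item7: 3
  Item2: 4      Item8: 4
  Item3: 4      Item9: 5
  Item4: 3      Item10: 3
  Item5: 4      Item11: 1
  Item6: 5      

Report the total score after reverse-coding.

36

Reversing items 1, 2, 6, and 7 with 7 − raw:
Total = (7−4) + (7−4) + 4 + 3 + 4 + (7−5) + (7−3) + 4 + 5 + 3 + 1
      = 3 + 3 + 4 + 3 + 4 + 2 + 4 + 4 + 5 + 3 + 1 = 36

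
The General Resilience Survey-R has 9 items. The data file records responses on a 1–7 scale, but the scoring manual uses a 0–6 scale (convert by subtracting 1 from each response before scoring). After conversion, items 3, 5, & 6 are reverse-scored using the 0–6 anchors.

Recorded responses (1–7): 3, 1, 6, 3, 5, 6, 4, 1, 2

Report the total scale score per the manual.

12

Convert to 0–6: 2, 0, 5, 2, 4, 5, 3, 0, 1
Reverse-coded (reverse-coded value = 6 − response):
  item 3: 6 − 5 = 1
  item 5: 6 − 4 = 2
  item 6: 6 − 5 = 1
Scored: 2, 0, 1, 2, 2, 1, 3, 0, 1
Total = 12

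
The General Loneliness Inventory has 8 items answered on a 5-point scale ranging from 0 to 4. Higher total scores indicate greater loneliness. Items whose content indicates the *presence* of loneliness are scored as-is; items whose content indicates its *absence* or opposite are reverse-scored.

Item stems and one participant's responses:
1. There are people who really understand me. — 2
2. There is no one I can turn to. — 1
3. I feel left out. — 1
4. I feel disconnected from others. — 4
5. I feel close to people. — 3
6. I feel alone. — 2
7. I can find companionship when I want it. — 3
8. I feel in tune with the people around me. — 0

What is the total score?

Items 1, 5, 7, 8 describe the absence/opposite of loneliness → reverse-score.
reversed = (0+4) − raw = 4 − raw.
  item 1: 4 − 2 = 2
  item 2: 1
  item 3: 1
  item 4: 4
  item 5: 4 − 3 = 1
  item 6: 2
  item 7: 4 − 3 = 1
  item 8: 4 − 0 = 4
Total = 2 + 1 + 1 + 4 + 1 + 2 + 1 + 4 = 16

16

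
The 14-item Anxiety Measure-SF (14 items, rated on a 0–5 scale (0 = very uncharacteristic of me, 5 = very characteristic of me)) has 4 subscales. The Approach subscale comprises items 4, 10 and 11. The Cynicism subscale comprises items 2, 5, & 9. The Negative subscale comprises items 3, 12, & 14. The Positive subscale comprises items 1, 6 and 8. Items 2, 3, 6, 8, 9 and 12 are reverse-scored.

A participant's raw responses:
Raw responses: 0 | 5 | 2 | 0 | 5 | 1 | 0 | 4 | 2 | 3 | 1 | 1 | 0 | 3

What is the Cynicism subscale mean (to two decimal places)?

2.67

Cynicism items: 2, 5, 9.
Of these, items 2 & 9 are reverse-scored; reversed = (0+5) − raw = 5 − raw.
  item 2: 5 − 5 = 0
  item 5: 5
  item 9: 5 − 2 = 3
Sum = 0 + 5 + 3 = 8
Mean = 8 / 3 = 2.67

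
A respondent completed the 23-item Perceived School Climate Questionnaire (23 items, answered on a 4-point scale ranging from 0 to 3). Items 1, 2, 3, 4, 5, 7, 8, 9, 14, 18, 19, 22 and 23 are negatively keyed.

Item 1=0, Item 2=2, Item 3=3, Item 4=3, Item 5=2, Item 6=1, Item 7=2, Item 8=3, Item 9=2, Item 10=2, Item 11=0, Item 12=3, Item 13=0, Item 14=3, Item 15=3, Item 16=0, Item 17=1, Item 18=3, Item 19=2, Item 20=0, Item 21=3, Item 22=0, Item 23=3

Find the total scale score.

24

Raw sum = 41. Negatively keyed items: 1, 2, 3, 4, 5, 7, 8, 9, 14, 18, 19, 22, 23; their raw sum = 28.
Each reversal replaces raw with 3 − raw, changing the total by 3 − 2·raw per item.
Total = 41 + 13·3 − 2·28 = 41 + 39 − 56 = 24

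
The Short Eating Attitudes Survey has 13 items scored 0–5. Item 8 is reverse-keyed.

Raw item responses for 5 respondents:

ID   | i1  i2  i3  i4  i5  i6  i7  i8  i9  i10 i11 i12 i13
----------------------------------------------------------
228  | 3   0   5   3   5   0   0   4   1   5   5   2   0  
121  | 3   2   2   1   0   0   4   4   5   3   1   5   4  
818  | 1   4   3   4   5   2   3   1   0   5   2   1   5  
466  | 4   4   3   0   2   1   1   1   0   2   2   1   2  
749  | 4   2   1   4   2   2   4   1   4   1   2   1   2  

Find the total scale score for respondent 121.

Respondent 121 raw: 3, 2, 2, 1, 0, 0, 4, 4, 5, 3, 1, 5, 4.
Reverse-coded (reversed = (0+5) − raw = 5 − raw):
  item 1: 3
  item 2: 2
  item 3: 2
  item 4: 1
  item 5: 0
  item 6: 0
  item 7: 4
  item 8: 5 − 4 = 1
  item 9: 5
  item 10: 3
  item 11: 1
  item 12: 5
  item 13: 4
Sum = 3 + 2 + 2 + 1 + 0 + 0 + 4 + 1 + 5 + 3 + 1 + 5 + 4 = 31

31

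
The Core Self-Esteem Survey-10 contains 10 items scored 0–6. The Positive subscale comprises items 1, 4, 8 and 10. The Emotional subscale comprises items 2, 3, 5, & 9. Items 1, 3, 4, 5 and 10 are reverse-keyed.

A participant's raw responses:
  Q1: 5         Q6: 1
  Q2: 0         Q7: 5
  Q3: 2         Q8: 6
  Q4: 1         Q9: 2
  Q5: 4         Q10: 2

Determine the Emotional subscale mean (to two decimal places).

Emotional items: 2, 3, 5, 9.
Of these, items 3 and 5 are reverse-keyed; on a 0–6 scale, reversed = 6 − raw.
  item 2: 0
  item 3: 6 − 2 = 4
  item 5: 6 − 4 = 2
  item 9: 2
Sum = 0 + 4 + 2 + 2 = 8
Mean = 8 / 4 = 2.00

2.00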